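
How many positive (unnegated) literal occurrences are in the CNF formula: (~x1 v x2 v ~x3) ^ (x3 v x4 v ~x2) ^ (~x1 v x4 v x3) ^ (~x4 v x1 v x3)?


Scan each clause for unnegated literals.
Clause 1: 1 positive; Clause 2: 2 positive; Clause 3: 2 positive; Clause 4: 2 positive.
Total positive literal occurrences = 7.

7


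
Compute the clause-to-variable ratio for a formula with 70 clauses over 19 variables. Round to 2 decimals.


Clause-to-variable ratio = clauses / variables.
70 / 19 = 3.68.

3.68


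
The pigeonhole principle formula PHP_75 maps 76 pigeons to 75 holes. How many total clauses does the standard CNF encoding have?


The PHP encoding has two parts:
1) At-least-one-hole clauses: 76 (one per pigeon, each with 75 literals).
2) At-most-one-pigeon-per-hole clauses: 75 holes * C(76,2) = 75 * 2850 = 213750.
Total clauses = 76 + 213750 = 213826.

213826


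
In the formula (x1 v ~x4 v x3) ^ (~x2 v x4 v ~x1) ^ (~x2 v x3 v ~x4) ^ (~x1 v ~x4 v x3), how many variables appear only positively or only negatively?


A pure literal appears in only one polarity across all clauses.
Pure literals: x2 (negative only), x3 (positive only).
Count = 2.

2


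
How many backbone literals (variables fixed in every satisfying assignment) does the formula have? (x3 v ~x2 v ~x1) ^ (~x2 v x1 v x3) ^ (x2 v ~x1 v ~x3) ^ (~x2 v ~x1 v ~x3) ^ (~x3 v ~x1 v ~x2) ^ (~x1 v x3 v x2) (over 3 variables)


Find all satisfying assignments: 3 model(s).
Check which variables have the same value in every model.
Fixed variables: x1=F.
Backbone size = 1.

1


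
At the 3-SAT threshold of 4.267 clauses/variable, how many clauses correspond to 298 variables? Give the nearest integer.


The 3-SAT phase transition occurs at approximately 4.267 clauses per variable.
m = 4.267 * 298 = 1271.566.
Rounded to nearest integer: 1272.

1272


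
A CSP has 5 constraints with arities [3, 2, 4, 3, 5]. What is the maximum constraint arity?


The arities are: 3, 2, 4, 3, 5.
Scan for the maximum value.
Maximum arity = 5.

5


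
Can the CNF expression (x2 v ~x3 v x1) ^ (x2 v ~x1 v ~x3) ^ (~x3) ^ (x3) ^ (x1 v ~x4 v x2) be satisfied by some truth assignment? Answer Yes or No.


Check all 16 possible truth assignments.
Number of satisfying assignments found: 0.
The formula is unsatisfiable.

No


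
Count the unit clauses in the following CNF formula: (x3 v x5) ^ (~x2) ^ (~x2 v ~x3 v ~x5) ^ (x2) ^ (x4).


A unit clause contains exactly one literal.
Unit clauses found: (~x2), (x2), (x4).
Count = 3.

3


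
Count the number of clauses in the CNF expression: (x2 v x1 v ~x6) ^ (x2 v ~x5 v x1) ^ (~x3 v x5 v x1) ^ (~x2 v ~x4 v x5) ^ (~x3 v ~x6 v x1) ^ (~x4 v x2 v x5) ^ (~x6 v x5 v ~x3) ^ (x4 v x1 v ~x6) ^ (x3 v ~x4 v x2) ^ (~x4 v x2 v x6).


Each group enclosed in parentheses joined by ^ is one clause.
Counting the conjuncts: 10 clauses.

10


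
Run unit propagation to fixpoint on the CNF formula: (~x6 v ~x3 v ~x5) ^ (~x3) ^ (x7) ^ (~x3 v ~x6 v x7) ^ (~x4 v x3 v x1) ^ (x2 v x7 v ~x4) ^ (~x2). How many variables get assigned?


Unit propagation repeatedly assigns the literal in any unit clause, then simplifies.
Assignments in order: x3 = F, x7 = T, x2 = F.
No further unit clauses remain.
Total variables assigned = 3.

3


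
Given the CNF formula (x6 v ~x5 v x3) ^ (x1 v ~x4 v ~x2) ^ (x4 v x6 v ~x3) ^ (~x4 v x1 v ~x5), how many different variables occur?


Identify each distinct variable in the formula.
Variables found: x1, x2, x3, x4, x5, x6.
Total distinct variables = 6.

6


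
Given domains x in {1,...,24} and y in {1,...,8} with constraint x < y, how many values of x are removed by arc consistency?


For the constraint x < y, x needs a supporting value in y's domain.
x can be at most 7 (one less than y's maximum).
Valid x values from domain: 7 out of 24.
Pruned = 24 - 7 = 17.

17


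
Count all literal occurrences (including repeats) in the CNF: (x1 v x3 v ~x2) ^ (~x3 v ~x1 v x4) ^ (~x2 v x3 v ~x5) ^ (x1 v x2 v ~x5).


Clause lengths: 3, 3, 3, 3.
Sum = 3 + 3 + 3 + 3 = 12.

12


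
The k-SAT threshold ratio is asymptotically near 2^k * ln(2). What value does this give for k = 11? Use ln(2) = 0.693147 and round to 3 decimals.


Using the asymptotic formula: threshold ~ 2^k * ln(2).
2^11 = 2048.
2048 * 0.693147 = 1419.565.

1419.565


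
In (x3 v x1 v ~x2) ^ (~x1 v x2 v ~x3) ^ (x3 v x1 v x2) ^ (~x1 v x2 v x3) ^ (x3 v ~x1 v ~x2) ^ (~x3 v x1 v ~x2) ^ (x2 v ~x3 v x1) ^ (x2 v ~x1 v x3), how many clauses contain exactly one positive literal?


A definite clause has exactly one positive literal.
Clause 1: 2 positive -> not definite
Clause 2: 1 positive -> definite
Clause 3: 3 positive -> not definite
Clause 4: 2 positive -> not definite
Clause 5: 1 positive -> definite
Clause 6: 1 positive -> definite
Clause 7: 2 positive -> not definite
Clause 8: 2 positive -> not definite
Definite clause count = 3.

3


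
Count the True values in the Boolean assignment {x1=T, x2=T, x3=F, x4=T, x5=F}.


The weight is the number of variables assigned True.
True variables: x1, x2, x4.
Weight = 3.

3


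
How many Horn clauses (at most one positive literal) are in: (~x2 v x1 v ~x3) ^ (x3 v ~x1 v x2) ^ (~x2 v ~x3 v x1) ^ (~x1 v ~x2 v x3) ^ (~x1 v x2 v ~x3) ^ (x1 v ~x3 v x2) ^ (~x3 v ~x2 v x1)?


A Horn clause has at most one positive literal.
Clause 1: 1 positive lit(s) -> Horn
Clause 2: 2 positive lit(s) -> not Horn
Clause 3: 1 positive lit(s) -> Horn
Clause 4: 1 positive lit(s) -> Horn
Clause 5: 1 positive lit(s) -> Horn
Clause 6: 2 positive lit(s) -> not Horn
Clause 7: 1 positive lit(s) -> Horn
Total Horn clauses = 5.

5


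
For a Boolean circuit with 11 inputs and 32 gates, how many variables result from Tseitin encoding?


The Tseitin transformation introduces one auxiliary variable per gate.
Total variables = inputs + gates = 11 + 32 = 43.

43


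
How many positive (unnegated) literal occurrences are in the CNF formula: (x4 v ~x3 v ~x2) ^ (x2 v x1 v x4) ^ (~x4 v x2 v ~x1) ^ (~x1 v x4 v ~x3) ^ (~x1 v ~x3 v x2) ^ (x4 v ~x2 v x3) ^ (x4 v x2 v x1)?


Scan each clause for unnegated literals.
Clause 1: 1 positive; Clause 2: 3 positive; Clause 3: 1 positive; Clause 4: 1 positive; Clause 5: 1 positive; Clause 6: 2 positive; Clause 7: 3 positive.
Total positive literal occurrences = 12.

12


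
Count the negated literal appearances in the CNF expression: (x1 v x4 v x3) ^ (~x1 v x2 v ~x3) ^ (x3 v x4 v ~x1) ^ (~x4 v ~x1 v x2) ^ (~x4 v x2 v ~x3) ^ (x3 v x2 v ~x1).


Scan each clause for negated literals.
Clause 1: 0 negative; Clause 2: 2 negative; Clause 3: 1 negative; Clause 4: 2 negative; Clause 5: 2 negative; Clause 6: 1 negative.
Total negative literal occurrences = 8.

8


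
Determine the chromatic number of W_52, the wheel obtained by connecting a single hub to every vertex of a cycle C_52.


W_52 consists of the cycle C_52 together with a hub vertex adjacent to every cycle vertex.
The cycle C_52 needs 2 colors (even cycle -> 2).
The hub is adjacent to every cycle vertex, so it must receive a new color distinct from all of them.
Chromatic number = 2 + 1 = 3.

3


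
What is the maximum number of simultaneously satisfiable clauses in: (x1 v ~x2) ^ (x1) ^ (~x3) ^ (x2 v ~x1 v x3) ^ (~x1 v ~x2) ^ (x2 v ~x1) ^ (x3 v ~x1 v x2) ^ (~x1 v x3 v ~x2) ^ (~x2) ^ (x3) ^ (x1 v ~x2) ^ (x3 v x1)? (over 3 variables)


Enumerate all 8 truth assignments.
For each, count how many of the 12 clauses are satisfied.
The formula is not fully satisfiable, so the maximum is below 12.
Maximum simultaneously satisfiable clauses = 10.

10


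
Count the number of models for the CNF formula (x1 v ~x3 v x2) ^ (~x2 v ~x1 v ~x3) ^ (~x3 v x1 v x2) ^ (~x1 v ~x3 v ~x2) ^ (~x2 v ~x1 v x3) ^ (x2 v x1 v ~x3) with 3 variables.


Enumerate all 8 truth assignments over 3 variables.
Test each against every clause.
Satisfying assignments found: 5.

5


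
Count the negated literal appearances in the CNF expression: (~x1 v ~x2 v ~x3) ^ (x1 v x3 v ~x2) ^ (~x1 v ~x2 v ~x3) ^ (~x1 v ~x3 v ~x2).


Scan each clause for negated literals.
Clause 1: 3 negative; Clause 2: 1 negative; Clause 3: 3 negative; Clause 4: 3 negative.
Total negative literal occurrences = 10.

10


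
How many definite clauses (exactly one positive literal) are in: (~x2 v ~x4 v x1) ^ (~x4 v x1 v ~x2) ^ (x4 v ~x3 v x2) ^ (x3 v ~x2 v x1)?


A definite clause has exactly one positive literal.
Clause 1: 1 positive -> definite
Clause 2: 1 positive -> definite
Clause 3: 2 positive -> not definite
Clause 4: 2 positive -> not definite
Definite clause count = 2.

2


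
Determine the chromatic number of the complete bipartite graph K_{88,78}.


K_{88,78} is bipartite by definition: the two parts are independent sets, with every edge crossing between them.
Color all vertices in one part with color 1 and all vertices in the other part with color 2.
Since the graph has at least one edge, one color does not suffice.
Chromatic number = 2.

2


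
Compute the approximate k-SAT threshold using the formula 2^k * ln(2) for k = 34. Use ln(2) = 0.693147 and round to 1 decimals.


Using the asymptotic formula: threshold ~ 2^k * ln(2).
2^34 = 17179869184.
17179869184 * 0.693147 = 11908174785.3.

11908174785.3


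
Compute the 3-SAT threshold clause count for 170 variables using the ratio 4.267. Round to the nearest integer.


The 3-SAT phase transition occurs at approximately 4.267 clauses per variable.
m = 4.267 * 170 = 725.39.
Rounded to nearest integer: 725.

725


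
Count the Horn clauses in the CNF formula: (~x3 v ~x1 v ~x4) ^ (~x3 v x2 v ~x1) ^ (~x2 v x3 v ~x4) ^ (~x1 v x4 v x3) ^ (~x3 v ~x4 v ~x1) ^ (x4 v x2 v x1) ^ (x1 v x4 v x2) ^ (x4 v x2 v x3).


A Horn clause has at most one positive literal.
Clause 1: 0 positive lit(s) -> Horn
Clause 2: 1 positive lit(s) -> Horn
Clause 3: 1 positive lit(s) -> Horn
Clause 4: 2 positive lit(s) -> not Horn
Clause 5: 0 positive lit(s) -> Horn
Clause 6: 3 positive lit(s) -> not Horn
Clause 7: 3 positive lit(s) -> not Horn
Clause 8: 3 positive lit(s) -> not Horn
Total Horn clauses = 4.

4


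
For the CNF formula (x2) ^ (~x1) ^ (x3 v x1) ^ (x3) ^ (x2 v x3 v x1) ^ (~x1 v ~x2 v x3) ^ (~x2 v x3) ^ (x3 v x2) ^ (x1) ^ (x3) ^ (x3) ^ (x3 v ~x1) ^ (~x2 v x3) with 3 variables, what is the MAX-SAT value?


Enumerate all 8 truth assignments.
For each, count how many of the 13 clauses are satisfied.
The formula is not fully satisfiable, so the maximum is below 13.
Maximum simultaneously satisfiable clauses = 12.

12


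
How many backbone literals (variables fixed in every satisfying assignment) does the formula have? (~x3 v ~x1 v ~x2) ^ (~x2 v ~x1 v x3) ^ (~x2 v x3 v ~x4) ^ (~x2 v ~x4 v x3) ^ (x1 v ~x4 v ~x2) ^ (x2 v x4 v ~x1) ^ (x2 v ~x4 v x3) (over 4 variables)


Find all satisfying assignments: 6 model(s).
Check which variables have the same value in every model.
No variable is fixed across all models.
Backbone size = 0.

0


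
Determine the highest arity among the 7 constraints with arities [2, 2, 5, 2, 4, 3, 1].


The arities are: 2, 2, 5, 2, 4, 3, 1.
Scan for the maximum value.
Maximum arity = 5.

5


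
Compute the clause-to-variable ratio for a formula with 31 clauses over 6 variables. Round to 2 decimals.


Clause-to-variable ratio = clauses / variables.
31 / 6 = 5.17.

5.17


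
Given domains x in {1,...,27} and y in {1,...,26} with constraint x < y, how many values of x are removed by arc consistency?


For the constraint x < y, x needs a supporting value in y's domain.
x can be at most 25 (one less than y's maximum).
Valid x values from domain: 25 out of 27.
Pruned = 27 - 25 = 2.

2


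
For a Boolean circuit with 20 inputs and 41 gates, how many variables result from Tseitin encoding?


The Tseitin transformation introduces one auxiliary variable per gate.
Total variables = inputs + gates = 20 + 41 = 61.

61


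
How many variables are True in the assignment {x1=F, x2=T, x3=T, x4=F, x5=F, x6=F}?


The weight is the number of variables assigned True.
True variables: x2, x3.
Weight = 2.

2


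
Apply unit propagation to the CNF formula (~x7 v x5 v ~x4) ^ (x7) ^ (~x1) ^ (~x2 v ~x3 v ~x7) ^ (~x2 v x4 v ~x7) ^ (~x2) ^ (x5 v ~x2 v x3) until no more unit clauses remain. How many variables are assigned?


Unit propagation repeatedly assigns the literal in any unit clause, then simplifies.
Assignments in order: x7 = T, x1 = F, x2 = F.
No further unit clauses remain.
Total variables assigned = 3.

3


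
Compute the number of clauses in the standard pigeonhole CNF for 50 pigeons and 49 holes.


The PHP encoding has two parts:
1) At-least-one-hole clauses: 50 (one per pigeon, each with 49 literals).
2) At-most-one-pigeon-per-hole clauses: 49 holes * C(50,2) = 49 * 1225 = 60025.
Total clauses = 50 + 60025 = 60075.

60075


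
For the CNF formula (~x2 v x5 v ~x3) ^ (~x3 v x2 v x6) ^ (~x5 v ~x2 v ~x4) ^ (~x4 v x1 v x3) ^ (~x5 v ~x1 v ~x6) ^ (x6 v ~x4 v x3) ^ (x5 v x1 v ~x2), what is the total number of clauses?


Each group enclosed in parentheses joined by ^ is one clause.
Counting the conjuncts: 7 clauses.

7


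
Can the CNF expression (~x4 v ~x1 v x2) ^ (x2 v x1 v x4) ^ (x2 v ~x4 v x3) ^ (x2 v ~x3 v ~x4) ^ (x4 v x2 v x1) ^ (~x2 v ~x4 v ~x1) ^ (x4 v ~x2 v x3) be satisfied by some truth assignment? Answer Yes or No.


Check all 16 possible truth assignments.
Number of satisfying assignments found: 6.
The formula is satisfiable.

Yes


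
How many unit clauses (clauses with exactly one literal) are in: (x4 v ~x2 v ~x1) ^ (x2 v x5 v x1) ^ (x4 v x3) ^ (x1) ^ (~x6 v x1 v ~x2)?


A unit clause contains exactly one literal.
Unit clauses found: (x1).
Count = 1.

1


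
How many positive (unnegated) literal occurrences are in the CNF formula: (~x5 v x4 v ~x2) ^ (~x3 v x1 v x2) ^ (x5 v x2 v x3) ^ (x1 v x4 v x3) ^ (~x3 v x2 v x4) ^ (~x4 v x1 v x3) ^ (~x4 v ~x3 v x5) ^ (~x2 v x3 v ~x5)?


Scan each clause for unnegated literals.
Clause 1: 1 positive; Clause 2: 2 positive; Clause 3: 3 positive; Clause 4: 3 positive; Clause 5: 2 positive; Clause 6: 2 positive; Clause 7: 1 positive; Clause 8: 1 positive.
Total positive literal occurrences = 15.

15


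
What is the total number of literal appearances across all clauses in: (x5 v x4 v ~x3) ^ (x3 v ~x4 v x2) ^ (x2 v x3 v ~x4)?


Clause lengths: 3, 3, 3.
Sum = 3 + 3 + 3 = 9.

9


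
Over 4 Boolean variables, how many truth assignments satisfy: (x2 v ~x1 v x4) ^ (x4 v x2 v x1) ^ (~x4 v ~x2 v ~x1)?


Enumerate all 16 truth assignments over 4 variables.
Test each against every clause.
Satisfying assignments found: 10.

10


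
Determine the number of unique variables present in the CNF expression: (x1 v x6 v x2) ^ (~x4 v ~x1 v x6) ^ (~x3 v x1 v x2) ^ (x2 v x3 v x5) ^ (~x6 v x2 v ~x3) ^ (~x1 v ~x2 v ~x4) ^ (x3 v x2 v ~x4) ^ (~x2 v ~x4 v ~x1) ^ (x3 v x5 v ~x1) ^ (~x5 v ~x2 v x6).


Identify each distinct variable in the formula.
Variables found: x1, x2, x3, x4, x5, x6.
Total distinct variables = 6.

6


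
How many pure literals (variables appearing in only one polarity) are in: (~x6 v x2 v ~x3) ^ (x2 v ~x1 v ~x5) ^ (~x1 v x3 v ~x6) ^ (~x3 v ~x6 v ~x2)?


A pure literal appears in only one polarity across all clauses.
Pure literals: x1 (negative only), x5 (negative only), x6 (negative only).
Count = 3.

3


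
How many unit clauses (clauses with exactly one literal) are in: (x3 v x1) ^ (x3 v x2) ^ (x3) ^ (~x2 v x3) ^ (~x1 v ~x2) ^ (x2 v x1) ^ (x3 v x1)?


A unit clause contains exactly one literal.
Unit clauses found: (x3).
Count = 1.

1


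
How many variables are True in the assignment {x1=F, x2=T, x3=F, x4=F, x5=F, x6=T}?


The weight is the number of variables assigned True.
True variables: x2, x6.
Weight = 2.

2


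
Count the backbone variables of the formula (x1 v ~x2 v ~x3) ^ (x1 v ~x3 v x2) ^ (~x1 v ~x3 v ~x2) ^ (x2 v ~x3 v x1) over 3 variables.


Find all satisfying assignments: 5 model(s).
Check which variables have the same value in every model.
No variable is fixed across all models.
Backbone size = 0.

0


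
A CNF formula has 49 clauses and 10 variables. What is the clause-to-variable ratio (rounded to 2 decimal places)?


Clause-to-variable ratio = clauses / variables.
49 / 10 = 4.9.

4.9


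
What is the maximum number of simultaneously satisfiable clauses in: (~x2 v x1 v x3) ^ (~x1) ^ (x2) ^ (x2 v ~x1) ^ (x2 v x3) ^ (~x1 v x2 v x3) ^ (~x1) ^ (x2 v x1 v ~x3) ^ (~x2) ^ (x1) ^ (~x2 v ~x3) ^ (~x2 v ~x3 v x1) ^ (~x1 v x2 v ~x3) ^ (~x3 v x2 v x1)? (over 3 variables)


Enumerate all 8 truth assignments.
For each, count how many of the 14 clauses are satisfied.
The formula is not fully satisfiable, so the maximum is below 14.
Maximum simultaneously satisfiable clauses = 11.

11


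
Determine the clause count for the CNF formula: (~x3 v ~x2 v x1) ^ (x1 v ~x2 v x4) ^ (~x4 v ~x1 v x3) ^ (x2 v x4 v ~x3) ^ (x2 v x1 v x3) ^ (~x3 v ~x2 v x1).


Each group enclosed in parentheses joined by ^ is one clause.
Counting the conjuncts: 6 clauses.

6


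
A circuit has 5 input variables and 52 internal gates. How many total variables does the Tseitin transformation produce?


The Tseitin transformation introduces one auxiliary variable per gate.
Total variables = inputs + gates = 5 + 52 = 57.

57


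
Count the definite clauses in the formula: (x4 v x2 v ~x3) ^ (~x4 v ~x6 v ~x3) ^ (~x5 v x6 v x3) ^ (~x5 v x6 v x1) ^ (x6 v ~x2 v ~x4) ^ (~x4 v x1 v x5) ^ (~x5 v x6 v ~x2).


A definite clause has exactly one positive literal.
Clause 1: 2 positive -> not definite
Clause 2: 0 positive -> not definite
Clause 3: 2 positive -> not definite
Clause 4: 2 positive -> not definite
Clause 5: 1 positive -> definite
Clause 6: 2 positive -> not definite
Clause 7: 1 positive -> definite
Definite clause count = 2.

2


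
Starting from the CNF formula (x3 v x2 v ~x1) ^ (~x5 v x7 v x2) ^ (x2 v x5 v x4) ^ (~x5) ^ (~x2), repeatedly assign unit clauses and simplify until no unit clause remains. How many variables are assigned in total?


Unit propagation repeatedly assigns the literal in any unit clause, then simplifies.
Assignments in order: x5 = F, x2 = F, x4 = T.
No further unit clauses remain.
Total variables assigned = 3.

3


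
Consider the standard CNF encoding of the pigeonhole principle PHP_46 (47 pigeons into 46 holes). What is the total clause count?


The PHP encoding has two parts:
1) At-least-one-hole clauses: 47 (one per pigeon, each with 46 literals).
2) At-most-one-pigeon-per-hole clauses: 46 holes * C(47,2) = 46 * 1081 = 49726.
Total clauses = 47 + 49726 = 49773.

49773


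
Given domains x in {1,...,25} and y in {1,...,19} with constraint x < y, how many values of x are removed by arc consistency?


For the constraint x < y, x needs a supporting value in y's domain.
x can be at most 18 (one less than y's maximum).
Valid x values from domain: 18 out of 25.
Pruned = 25 - 18 = 7.

7


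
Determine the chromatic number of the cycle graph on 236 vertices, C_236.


A cycle on an even number of vertices is bipartite: alternate two colors around the cycle.
Since 236 is even, two colors suffice, and at least two are needed because the graph has edges.
Chromatic number = 2.

2


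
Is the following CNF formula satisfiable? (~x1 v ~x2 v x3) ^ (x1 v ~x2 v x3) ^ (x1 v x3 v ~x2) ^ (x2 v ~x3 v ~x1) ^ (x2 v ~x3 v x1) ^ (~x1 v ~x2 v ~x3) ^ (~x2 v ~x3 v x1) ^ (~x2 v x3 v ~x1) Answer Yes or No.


Check all 8 possible truth assignments.
Number of satisfying assignments found: 2.
The formula is satisfiable.

Yes


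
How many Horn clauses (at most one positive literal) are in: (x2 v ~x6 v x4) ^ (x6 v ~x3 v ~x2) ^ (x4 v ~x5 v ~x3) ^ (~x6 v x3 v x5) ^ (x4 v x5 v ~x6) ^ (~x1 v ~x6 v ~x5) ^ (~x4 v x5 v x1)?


A Horn clause has at most one positive literal.
Clause 1: 2 positive lit(s) -> not Horn
Clause 2: 1 positive lit(s) -> Horn
Clause 3: 1 positive lit(s) -> Horn
Clause 4: 2 positive lit(s) -> not Horn
Clause 5: 2 positive lit(s) -> not Horn
Clause 6: 0 positive lit(s) -> Horn
Clause 7: 2 positive lit(s) -> not Horn
Total Horn clauses = 3.

3


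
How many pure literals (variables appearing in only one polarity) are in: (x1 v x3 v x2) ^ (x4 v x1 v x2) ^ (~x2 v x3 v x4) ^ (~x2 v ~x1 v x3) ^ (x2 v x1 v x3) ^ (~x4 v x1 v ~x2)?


A pure literal appears in only one polarity across all clauses.
Pure literals: x3 (positive only).
Count = 1.

1


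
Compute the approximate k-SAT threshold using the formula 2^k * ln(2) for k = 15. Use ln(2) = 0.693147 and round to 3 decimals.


Using the asymptotic formula: threshold ~ 2^k * ln(2).
2^15 = 32768.
32768 * 0.693147 = 22713.041.

22713.041


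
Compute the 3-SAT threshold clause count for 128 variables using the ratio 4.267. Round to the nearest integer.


The 3-SAT phase transition occurs at approximately 4.267 clauses per variable.
m = 4.267 * 128 = 546.176.
Rounded to nearest integer: 546.

546


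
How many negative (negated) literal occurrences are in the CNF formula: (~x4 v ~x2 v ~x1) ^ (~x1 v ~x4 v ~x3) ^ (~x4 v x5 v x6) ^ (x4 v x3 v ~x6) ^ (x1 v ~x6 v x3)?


Scan each clause for negated literals.
Clause 1: 3 negative; Clause 2: 3 negative; Clause 3: 1 negative; Clause 4: 1 negative; Clause 5: 1 negative.
Total negative literal occurrences = 9.

9


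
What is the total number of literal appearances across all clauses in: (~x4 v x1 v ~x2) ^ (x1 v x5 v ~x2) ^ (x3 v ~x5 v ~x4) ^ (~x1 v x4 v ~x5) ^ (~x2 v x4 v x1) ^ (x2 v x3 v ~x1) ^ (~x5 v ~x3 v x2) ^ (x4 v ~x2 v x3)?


Clause lengths: 3, 3, 3, 3, 3, 3, 3, 3.
Sum = 3 + 3 + 3 + 3 + 3 + 3 + 3 + 3 = 24.

24


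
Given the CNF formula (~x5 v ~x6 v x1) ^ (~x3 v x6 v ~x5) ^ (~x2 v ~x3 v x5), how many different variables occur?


Identify each distinct variable in the formula.
Variables found: x1, x2, x3, x5, x6.
Total distinct variables = 5.

5


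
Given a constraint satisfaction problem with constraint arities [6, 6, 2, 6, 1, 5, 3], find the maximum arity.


The arities are: 6, 6, 2, 6, 1, 5, 3.
Scan for the maximum value.
Maximum arity = 6.

6


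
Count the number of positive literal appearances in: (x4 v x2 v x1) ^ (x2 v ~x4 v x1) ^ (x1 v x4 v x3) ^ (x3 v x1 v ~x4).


Scan each clause for unnegated literals.
Clause 1: 3 positive; Clause 2: 2 positive; Clause 3: 3 positive; Clause 4: 2 positive.
Total positive literal occurrences = 10.

10


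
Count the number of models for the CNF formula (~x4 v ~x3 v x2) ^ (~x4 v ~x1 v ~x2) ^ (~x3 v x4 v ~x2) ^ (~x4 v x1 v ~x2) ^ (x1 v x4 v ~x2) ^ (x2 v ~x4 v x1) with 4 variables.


Enumerate all 16 truth assignments over 4 variables.
Test each against every clause.
Satisfying assignments found: 6.

6


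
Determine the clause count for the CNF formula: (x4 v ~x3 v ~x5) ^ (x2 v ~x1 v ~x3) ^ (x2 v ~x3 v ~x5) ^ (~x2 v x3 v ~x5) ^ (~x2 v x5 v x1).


Each group enclosed in parentheses joined by ^ is one clause.
Counting the conjuncts: 5 clauses.

5


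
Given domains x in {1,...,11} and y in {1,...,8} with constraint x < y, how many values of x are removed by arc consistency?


For the constraint x < y, x needs a supporting value in y's domain.
x can be at most 7 (one less than y's maximum).
Valid x values from domain: 7 out of 11.
Pruned = 11 - 7 = 4.

4


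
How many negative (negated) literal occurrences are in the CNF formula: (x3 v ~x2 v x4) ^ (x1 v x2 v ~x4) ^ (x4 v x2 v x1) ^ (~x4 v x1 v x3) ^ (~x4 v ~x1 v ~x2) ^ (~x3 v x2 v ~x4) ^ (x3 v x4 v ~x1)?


Scan each clause for negated literals.
Clause 1: 1 negative; Clause 2: 1 negative; Clause 3: 0 negative; Clause 4: 1 negative; Clause 5: 3 negative; Clause 6: 2 negative; Clause 7: 1 negative.
Total negative literal occurrences = 9.

9


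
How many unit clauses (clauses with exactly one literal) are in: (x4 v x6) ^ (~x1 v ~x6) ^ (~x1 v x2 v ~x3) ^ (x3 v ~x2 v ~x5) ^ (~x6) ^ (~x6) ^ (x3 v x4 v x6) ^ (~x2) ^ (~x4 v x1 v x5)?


A unit clause contains exactly one literal.
Unit clauses found: (~x6), (~x6), (~x2).
Count = 3.

3


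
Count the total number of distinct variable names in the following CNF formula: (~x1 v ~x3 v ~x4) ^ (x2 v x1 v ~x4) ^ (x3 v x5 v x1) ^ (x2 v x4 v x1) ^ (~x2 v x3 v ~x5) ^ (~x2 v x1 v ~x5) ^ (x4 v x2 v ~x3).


Identify each distinct variable in the formula.
Variables found: x1, x2, x3, x4, x5.
Total distinct variables = 5.

5


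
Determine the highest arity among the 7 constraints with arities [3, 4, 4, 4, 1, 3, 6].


The arities are: 3, 4, 4, 4, 1, 3, 6.
Scan for the maximum value.
Maximum arity = 6.

6


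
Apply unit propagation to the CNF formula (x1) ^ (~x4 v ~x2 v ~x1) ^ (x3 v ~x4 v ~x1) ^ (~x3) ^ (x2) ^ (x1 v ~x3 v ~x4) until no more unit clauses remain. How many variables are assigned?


Unit propagation repeatedly assigns the literal in any unit clause, then simplifies.
Assignments in order: x1 = T, x3 = F, x4 = F, x2 = T.
No further unit clauses remain.
Total variables assigned = 4.

4


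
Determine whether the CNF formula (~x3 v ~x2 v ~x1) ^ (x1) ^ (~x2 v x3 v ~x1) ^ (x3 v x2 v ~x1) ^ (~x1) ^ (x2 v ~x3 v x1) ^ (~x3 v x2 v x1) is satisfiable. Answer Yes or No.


Check all 8 possible truth assignments.
Number of satisfying assignments found: 0.
The formula is unsatisfiable.

No


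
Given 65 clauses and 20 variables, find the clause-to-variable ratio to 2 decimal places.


Clause-to-variable ratio = clauses / variables.
65 / 20 = 3.25.

3.25


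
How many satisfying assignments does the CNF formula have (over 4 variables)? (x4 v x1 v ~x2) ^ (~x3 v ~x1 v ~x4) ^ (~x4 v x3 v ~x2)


Enumerate all 16 truth assignments over 4 variables.
Test each against every clause.
Satisfying assignments found: 10.

10


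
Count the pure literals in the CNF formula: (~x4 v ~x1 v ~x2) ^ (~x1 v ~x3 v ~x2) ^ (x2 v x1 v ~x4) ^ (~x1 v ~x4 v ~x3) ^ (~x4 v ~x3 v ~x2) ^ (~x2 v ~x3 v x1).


A pure literal appears in only one polarity across all clauses.
Pure literals: x3 (negative only), x4 (negative only).
Count = 2.

2


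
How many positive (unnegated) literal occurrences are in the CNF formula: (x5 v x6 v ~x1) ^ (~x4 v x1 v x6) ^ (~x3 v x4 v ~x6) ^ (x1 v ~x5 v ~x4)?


Scan each clause for unnegated literals.
Clause 1: 2 positive; Clause 2: 2 positive; Clause 3: 1 positive; Clause 4: 1 positive.
Total positive literal occurrences = 6.

6


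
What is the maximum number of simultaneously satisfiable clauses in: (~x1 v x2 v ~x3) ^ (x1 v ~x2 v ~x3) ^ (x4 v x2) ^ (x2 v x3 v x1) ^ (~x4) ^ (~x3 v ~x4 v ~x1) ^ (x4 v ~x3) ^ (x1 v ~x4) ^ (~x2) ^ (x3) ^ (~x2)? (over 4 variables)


Enumerate all 16 truth assignments.
For each, count how many of the 11 clauses are satisfied.
The formula is not fully satisfiable, so the maximum is below 11.
Maximum simultaneously satisfiable clauses = 9.

9


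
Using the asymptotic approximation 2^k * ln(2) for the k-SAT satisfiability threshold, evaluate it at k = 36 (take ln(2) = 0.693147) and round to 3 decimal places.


Using the asymptotic formula: threshold ~ 2^k * ln(2).
2^36 = 68719476736.
68719476736 * 0.693147 = 47632699141.128.

47632699141.128


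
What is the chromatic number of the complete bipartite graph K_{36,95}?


K_{36,95} is bipartite by definition: the two parts are independent sets, with every edge crossing between them.
Color all vertices in one part with color 1 and all vertices in the other part with color 2.
Since the graph has at least one edge, one color does not suffice.
Chromatic number = 2.

2


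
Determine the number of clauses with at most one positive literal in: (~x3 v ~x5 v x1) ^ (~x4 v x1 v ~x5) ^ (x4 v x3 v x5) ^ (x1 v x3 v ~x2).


A Horn clause has at most one positive literal.
Clause 1: 1 positive lit(s) -> Horn
Clause 2: 1 positive lit(s) -> Horn
Clause 3: 3 positive lit(s) -> not Horn
Clause 4: 2 positive lit(s) -> not Horn
Total Horn clauses = 2.

2


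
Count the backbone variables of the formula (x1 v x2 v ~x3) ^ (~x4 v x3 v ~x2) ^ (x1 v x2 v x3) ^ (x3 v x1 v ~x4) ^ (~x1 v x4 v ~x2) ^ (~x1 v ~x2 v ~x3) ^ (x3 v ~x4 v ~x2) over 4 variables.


Find all satisfying assignments: 7 model(s).
Check which variables have the same value in every model.
No variable is fixed across all models.
Backbone size = 0.

0


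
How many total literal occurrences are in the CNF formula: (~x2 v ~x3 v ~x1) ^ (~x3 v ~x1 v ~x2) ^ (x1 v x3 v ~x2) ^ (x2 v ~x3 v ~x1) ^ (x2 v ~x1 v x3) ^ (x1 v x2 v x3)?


Clause lengths: 3, 3, 3, 3, 3, 3.
Sum = 3 + 3 + 3 + 3 + 3 + 3 = 18.

18


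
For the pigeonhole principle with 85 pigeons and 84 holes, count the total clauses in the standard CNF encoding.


The PHP encoding has two parts:
1) At-least-one-hole clauses: 85 (one per pigeon, each with 84 literals).
2) At-most-one-pigeon-per-hole clauses: 84 holes * C(85,2) = 84 * 3570 = 299880.
Total clauses = 85 + 299880 = 299965.

299965


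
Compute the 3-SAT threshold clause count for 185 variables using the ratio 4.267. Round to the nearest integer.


The 3-SAT phase transition occurs at approximately 4.267 clauses per variable.
m = 4.267 * 185 = 789.395.
Rounded to nearest integer: 789.

789


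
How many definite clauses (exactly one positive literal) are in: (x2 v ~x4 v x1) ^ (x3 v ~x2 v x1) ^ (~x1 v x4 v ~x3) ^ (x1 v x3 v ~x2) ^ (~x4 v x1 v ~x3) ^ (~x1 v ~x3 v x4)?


A definite clause has exactly one positive literal.
Clause 1: 2 positive -> not definite
Clause 2: 2 positive -> not definite
Clause 3: 1 positive -> definite
Clause 4: 2 positive -> not definite
Clause 5: 1 positive -> definite
Clause 6: 1 positive -> definite
Definite clause count = 3.

3


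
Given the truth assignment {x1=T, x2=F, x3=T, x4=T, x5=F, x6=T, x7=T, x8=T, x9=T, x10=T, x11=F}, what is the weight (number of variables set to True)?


The weight is the number of variables assigned True.
True variables: x1, x3, x4, x6, x7, x8, x9, x10.
Weight = 8.

8


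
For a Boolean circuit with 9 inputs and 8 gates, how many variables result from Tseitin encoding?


The Tseitin transformation introduces one auxiliary variable per gate.
Total variables = inputs + gates = 9 + 8 = 17.

17


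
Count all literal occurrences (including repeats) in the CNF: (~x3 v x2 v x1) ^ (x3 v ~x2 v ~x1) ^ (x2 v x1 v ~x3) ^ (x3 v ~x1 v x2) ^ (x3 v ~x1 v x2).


Clause lengths: 3, 3, 3, 3, 3.
Sum = 3 + 3 + 3 + 3 + 3 = 15.

15


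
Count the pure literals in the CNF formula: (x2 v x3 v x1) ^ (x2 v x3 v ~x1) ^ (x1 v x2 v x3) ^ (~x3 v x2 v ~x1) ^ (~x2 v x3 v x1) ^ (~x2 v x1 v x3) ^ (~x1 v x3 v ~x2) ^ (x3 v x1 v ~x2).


A pure literal appears in only one polarity across all clauses.
No pure literals found.
Count = 0.

0


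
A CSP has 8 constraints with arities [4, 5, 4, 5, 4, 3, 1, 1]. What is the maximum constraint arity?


The arities are: 4, 5, 4, 5, 4, 3, 1, 1.
Scan for the maximum value.
Maximum arity = 5.

5


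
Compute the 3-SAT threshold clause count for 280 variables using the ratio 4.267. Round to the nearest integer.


The 3-SAT phase transition occurs at approximately 4.267 clauses per variable.
m = 4.267 * 280 = 1194.76.
Rounded to nearest integer: 1195.

1195


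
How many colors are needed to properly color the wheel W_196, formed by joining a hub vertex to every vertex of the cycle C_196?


W_196 consists of the cycle C_196 together with a hub vertex adjacent to every cycle vertex.
The cycle C_196 needs 2 colors (even cycle -> 2).
The hub is adjacent to every cycle vertex, so it must receive a new color distinct from all of them.
Chromatic number = 2 + 1 = 3.

3


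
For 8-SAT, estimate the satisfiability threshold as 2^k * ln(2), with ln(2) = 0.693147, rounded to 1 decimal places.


Using the asymptotic formula: threshold ~ 2^k * ln(2).
2^8 = 256.
256 * 0.693147 = 177.4.

177.4


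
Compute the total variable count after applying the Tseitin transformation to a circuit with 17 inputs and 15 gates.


The Tseitin transformation introduces one auxiliary variable per gate.
Total variables = inputs + gates = 17 + 15 = 32.

32


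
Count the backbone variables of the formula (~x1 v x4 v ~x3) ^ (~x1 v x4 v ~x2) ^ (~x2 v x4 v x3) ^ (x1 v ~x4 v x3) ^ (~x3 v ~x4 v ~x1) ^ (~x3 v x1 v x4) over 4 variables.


Find all satisfying assignments: 6 model(s).
Check which variables have the same value in every model.
No variable is fixed across all models.
Backbone size = 0.

0


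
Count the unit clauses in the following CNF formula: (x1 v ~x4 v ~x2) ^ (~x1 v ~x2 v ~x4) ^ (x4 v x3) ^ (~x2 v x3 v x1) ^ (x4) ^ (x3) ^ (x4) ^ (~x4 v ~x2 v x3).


A unit clause contains exactly one literal.
Unit clauses found: (x4), (x3), (x4).
Count = 3.

3


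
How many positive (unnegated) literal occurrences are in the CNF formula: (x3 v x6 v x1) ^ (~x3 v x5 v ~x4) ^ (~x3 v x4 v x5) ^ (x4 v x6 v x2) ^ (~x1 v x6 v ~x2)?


Scan each clause for unnegated literals.
Clause 1: 3 positive; Clause 2: 1 positive; Clause 3: 2 positive; Clause 4: 3 positive; Clause 5: 1 positive.
Total positive literal occurrences = 10.

10


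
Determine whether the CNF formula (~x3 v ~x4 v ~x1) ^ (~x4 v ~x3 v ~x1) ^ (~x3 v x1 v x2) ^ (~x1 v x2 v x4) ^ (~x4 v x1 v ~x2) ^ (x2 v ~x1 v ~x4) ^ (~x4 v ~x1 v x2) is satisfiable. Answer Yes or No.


Check all 16 possible truth assignments.
Number of satisfying assignments found: 7.
The formula is satisfiable.

Yes


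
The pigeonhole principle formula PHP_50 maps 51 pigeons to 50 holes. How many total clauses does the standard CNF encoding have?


The PHP encoding has two parts:
1) At-least-one-hole clauses: 51 (one per pigeon, each with 50 literals).
2) At-most-one-pigeon-per-hole clauses: 50 holes * C(51,2) = 50 * 1275 = 63750.
Total clauses = 51 + 63750 = 63801.

63801


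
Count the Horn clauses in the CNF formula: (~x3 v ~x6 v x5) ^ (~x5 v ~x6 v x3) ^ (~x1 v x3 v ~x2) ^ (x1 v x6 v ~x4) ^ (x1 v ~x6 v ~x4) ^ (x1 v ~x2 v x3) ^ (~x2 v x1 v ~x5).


A Horn clause has at most one positive literal.
Clause 1: 1 positive lit(s) -> Horn
Clause 2: 1 positive lit(s) -> Horn
Clause 3: 1 positive lit(s) -> Horn
Clause 4: 2 positive lit(s) -> not Horn
Clause 5: 1 positive lit(s) -> Horn
Clause 6: 2 positive lit(s) -> not Horn
Clause 7: 1 positive lit(s) -> Horn
Total Horn clauses = 5.

5


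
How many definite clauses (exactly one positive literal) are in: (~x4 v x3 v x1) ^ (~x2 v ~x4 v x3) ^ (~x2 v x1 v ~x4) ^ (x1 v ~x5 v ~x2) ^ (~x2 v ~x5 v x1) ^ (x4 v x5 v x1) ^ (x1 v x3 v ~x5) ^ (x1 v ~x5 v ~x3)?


A definite clause has exactly one positive literal.
Clause 1: 2 positive -> not definite
Clause 2: 1 positive -> definite
Clause 3: 1 positive -> definite
Clause 4: 1 positive -> definite
Clause 5: 1 positive -> definite
Clause 6: 3 positive -> not definite
Clause 7: 2 positive -> not definite
Clause 8: 1 positive -> definite
Definite clause count = 5.

5


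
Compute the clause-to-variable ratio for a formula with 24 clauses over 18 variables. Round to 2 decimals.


Clause-to-variable ratio = clauses / variables.
24 / 18 = 1.33.

1.33


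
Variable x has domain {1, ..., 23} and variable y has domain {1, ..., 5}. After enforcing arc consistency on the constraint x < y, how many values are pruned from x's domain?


For the constraint x < y, x needs a supporting value in y's domain.
x can be at most 4 (one less than y's maximum).
Valid x values from domain: 4 out of 23.
Pruned = 23 - 4 = 19.

19


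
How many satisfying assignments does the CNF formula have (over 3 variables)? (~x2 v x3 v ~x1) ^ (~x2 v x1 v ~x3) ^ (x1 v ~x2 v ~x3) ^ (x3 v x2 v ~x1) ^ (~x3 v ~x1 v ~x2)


Enumerate all 8 truth assignments over 3 variables.
Test each against every clause.
Satisfying assignments found: 4.

4


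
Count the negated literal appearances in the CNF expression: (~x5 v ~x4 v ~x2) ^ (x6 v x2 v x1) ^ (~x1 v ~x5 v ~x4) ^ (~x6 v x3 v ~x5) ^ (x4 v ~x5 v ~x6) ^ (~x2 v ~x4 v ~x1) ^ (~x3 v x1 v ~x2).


Scan each clause for negated literals.
Clause 1: 3 negative; Clause 2: 0 negative; Clause 3: 3 negative; Clause 4: 2 negative; Clause 5: 2 negative; Clause 6: 3 negative; Clause 7: 2 negative.
Total negative literal occurrences = 15.

15


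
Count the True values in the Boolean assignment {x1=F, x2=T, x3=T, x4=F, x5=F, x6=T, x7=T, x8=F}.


The weight is the number of variables assigned True.
True variables: x2, x3, x6, x7.
Weight = 4.

4


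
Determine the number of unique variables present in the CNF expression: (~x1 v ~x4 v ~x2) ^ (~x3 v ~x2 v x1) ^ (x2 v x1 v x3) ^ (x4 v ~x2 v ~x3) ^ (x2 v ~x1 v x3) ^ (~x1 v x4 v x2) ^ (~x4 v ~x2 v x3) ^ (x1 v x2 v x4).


Identify each distinct variable in the formula.
Variables found: x1, x2, x3, x4.
Total distinct variables = 4.

4


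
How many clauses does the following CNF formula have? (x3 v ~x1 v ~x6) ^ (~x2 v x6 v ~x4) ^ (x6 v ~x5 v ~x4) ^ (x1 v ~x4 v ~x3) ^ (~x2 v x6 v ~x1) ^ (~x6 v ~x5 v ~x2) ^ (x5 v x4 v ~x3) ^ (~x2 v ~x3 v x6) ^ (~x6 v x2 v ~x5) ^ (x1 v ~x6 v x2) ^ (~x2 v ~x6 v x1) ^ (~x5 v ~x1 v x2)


Each group enclosed in parentheses joined by ^ is one clause.
Counting the conjuncts: 12 clauses.

12


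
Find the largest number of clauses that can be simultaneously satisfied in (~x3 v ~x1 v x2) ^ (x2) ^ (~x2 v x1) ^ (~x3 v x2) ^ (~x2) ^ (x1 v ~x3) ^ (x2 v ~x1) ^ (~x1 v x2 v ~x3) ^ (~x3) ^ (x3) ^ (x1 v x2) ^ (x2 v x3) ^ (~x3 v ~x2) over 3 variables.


Enumerate all 8 truth assignments.
For each, count how many of the 13 clauses are satisfied.
The formula is not fully satisfiable, so the maximum is below 13.
Maximum simultaneously satisfiable clauses = 11.

11


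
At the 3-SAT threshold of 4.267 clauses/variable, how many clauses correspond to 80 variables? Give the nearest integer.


The 3-SAT phase transition occurs at approximately 4.267 clauses per variable.
m = 4.267 * 80 = 341.36.
Rounded to nearest integer: 341.

341


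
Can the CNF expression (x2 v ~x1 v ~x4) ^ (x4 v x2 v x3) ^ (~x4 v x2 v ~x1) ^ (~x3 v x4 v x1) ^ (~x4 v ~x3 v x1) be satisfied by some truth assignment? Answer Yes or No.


Check all 16 possible truth assignments.
Number of satisfying assignments found: 8.
The formula is satisfiable.

Yes


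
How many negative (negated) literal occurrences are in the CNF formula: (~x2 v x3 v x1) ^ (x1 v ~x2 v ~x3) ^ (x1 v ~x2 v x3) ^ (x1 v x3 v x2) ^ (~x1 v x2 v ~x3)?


Scan each clause for negated literals.
Clause 1: 1 negative; Clause 2: 2 negative; Clause 3: 1 negative; Clause 4: 0 negative; Clause 5: 2 negative.
Total negative literal occurrences = 6.

6


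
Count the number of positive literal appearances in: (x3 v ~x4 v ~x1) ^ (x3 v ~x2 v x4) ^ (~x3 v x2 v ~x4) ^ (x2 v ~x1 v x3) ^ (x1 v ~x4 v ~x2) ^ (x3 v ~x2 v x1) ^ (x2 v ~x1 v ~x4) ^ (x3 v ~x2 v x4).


Scan each clause for unnegated literals.
Clause 1: 1 positive; Clause 2: 2 positive; Clause 3: 1 positive; Clause 4: 2 positive; Clause 5: 1 positive; Clause 6: 2 positive; Clause 7: 1 positive; Clause 8: 2 positive.
Total positive literal occurrences = 12.

12


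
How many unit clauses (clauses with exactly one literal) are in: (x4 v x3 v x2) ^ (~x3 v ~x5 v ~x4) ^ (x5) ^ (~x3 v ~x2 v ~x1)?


A unit clause contains exactly one literal.
Unit clauses found: (x5).
Count = 1.

1


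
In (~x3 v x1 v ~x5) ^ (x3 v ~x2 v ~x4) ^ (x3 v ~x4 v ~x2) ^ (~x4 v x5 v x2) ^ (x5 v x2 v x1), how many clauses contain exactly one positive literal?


A definite clause has exactly one positive literal.
Clause 1: 1 positive -> definite
Clause 2: 1 positive -> definite
Clause 3: 1 positive -> definite
Clause 4: 2 positive -> not definite
Clause 5: 3 positive -> not definite
Definite clause count = 3.

3


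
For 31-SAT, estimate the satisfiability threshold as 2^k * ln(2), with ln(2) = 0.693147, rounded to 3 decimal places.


Using the asymptotic formula: threshold ~ 2^k * ln(2).
2^31 = 2147483648.
2147483648 * 0.693147 = 1488521848.16.

1488521848.16


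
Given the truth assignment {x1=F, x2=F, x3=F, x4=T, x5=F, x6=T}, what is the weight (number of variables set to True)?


The weight is the number of variables assigned True.
True variables: x4, x6.
Weight = 2.

2
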